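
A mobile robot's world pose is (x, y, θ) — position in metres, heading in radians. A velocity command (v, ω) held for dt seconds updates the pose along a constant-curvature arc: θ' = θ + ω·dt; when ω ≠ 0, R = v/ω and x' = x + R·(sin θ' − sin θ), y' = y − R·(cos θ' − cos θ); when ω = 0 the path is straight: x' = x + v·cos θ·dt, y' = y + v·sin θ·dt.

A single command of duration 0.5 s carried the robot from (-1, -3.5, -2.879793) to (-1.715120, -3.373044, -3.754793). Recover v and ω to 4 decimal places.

Δθ = -3.754793 − -2.879793 = -0.875000
ω = Δθ/dt = -0.875000/0.5 = -1.7500
R = Δx/(sin θ' − sin θ) = -0.8571
v = R·ω = -0.8571·-1.7500 = 1.5000

v = 1.5000, ω = -1.7500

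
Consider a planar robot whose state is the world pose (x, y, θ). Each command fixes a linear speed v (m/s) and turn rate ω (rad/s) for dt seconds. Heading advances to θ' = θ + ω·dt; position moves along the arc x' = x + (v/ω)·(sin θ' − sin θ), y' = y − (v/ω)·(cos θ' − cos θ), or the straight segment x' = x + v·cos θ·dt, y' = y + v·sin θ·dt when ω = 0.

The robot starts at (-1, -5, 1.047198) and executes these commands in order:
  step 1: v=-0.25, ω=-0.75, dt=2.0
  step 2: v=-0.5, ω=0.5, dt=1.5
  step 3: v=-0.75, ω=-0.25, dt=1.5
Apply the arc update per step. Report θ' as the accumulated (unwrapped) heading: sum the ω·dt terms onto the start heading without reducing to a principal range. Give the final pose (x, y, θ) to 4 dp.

(-3.2765, -5.1986, -0.0778)

step 1: θ'=-0.4528 (R=0.3333) → pose (-1.4345, -5.1331, -0.4528)
step 2: θ'=0.2972 (R=-1.0000) → pose (-2.1648, -5.0761, 0.2972)
step 3: θ'=-0.0778 (R=3.0000) → pose (-3.2765, -5.1986, -0.0778)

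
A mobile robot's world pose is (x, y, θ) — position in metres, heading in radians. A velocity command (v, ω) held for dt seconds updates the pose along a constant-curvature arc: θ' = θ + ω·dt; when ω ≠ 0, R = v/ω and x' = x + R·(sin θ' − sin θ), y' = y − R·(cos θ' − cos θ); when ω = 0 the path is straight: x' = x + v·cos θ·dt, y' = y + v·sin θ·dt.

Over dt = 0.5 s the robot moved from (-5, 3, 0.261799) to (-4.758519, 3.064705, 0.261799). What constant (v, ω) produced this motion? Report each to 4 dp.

v = 0.5000, ω = 0.0000

Δθ = 0.261799 − 0.261799 = 0.000000
ω = Δθ/dt = 0.000000/0.5 = 0.0000
ω = 0 → v = (Δx·cos θ + Δy·sin θ)/dt = 0.5000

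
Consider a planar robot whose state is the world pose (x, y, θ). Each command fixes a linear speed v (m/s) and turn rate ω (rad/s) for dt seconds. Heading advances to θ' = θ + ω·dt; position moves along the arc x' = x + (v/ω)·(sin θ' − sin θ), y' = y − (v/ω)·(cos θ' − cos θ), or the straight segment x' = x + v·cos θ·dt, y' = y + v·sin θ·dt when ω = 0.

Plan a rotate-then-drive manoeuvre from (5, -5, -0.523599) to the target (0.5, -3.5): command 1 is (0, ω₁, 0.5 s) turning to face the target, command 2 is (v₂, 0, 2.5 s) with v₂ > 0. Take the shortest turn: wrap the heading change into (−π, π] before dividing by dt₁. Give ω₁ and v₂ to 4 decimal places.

ω₁ = -5.8795, v₂ = 1.8974

heading to target = atan2(-3.5−-5, 0.5−5) = 2.8198
Δθ = wrap(2.8198 − -0.5236) = -2.9397; ω₁ = Δθ/dt₁ = -5.8795
distance = √((0.5−5)² + (-3.5−-5)²) = 4.7434; v₂ = distance/dt₂ = 1.8974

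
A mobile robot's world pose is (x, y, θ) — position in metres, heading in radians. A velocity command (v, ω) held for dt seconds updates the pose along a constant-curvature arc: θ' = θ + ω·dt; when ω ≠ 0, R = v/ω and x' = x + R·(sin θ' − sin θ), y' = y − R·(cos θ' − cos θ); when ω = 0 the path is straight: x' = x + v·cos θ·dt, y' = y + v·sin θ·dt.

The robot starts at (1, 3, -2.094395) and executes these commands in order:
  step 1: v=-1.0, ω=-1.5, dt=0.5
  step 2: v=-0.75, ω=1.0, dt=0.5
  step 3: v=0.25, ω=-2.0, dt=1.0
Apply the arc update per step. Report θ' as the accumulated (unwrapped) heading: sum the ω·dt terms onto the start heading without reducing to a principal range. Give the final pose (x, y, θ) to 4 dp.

step 1: θ'=-2.8444 (R=0.6667) → pose (1.3821, 3.3041, -2.8444)
step 2: θ'=-2.3444 (R=-0.7500) → pose (1.6990, 3.4972, -2.3444)
step 3: θ'=-4.3444 (R=-0.1250) → pose (1.4930, 3.5396, -4.3444)

(1.4930, 3.5396, -4.3444)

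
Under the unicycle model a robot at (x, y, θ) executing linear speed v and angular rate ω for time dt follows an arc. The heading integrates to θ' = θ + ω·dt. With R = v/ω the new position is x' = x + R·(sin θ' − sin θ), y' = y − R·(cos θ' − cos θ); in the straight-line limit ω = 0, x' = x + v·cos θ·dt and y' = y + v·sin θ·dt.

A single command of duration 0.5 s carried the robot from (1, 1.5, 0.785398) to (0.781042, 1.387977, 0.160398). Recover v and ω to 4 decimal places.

v = -0.5000, ω = -1.2500

Δθ = 0.160398 − 0.785398 = -0.625000
ω = Δθ/dt = -0.625000/0.5 = -1.2500
R = Δx/(sin θ' − sin θ) = 0.4000
v = R·ω = 0.4000·-1.2500 = -0.5000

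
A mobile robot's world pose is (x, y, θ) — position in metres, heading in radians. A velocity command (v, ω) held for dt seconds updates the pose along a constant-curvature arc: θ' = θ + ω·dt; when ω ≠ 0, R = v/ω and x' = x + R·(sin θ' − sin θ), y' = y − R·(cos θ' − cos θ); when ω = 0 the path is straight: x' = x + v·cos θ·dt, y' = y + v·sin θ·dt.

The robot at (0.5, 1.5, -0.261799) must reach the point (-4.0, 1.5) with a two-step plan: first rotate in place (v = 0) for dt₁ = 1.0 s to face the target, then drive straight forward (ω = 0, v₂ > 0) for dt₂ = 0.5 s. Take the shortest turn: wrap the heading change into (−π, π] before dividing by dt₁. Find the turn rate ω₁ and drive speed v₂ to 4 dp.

heading to target = atan2(1.5−1.5, -4−0.5) = 3.1416
Δθ = wrap(3.1416 − -0.2618) = -2.8798; ω₁ = Δθ/dt₁ = -2.8798
distance = √((-4−0.5)² + (1.5−1.5)²) = 4.5000; v₂ = distance/dt₂ = 9.0000

ω₁ = -2.8798, v₂ = 9.0000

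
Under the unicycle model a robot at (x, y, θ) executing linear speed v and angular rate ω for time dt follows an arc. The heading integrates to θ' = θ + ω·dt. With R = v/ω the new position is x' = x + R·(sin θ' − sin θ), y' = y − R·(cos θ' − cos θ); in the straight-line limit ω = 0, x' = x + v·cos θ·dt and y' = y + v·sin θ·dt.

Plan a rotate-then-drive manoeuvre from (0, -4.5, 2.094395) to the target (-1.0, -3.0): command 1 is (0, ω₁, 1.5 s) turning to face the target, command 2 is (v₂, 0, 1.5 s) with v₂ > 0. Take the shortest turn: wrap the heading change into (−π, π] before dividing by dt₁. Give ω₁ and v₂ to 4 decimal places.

heading to target = atan2(-3−-4.5, -1−0) = 2.1588
Δθ = wrap(2.1588 − 2.0944) = 0.0644; ω₁ = Δθ/dt₁ = 0.0429
distance = √((-1−0)² + (-3−-4.5)²) = 1.8028; v₂ = distance/dt₂ = 1.2019

ω₁ = 0.0429, v₂ = 1.2019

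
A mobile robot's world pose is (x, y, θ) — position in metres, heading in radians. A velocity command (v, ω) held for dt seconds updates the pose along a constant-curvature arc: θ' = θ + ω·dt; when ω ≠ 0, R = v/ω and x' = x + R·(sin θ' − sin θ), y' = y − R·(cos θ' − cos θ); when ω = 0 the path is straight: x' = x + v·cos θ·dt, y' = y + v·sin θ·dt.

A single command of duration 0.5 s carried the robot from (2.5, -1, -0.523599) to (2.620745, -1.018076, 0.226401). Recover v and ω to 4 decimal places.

v = 0.2500, ω = 1.5000

Δθ = 0.226401 − -0.523599 = 0.750000
ω = Δθ/dt = 0.750000/0.5 = 1.5000
R = Δx/(sin θ' − sin θ) = 0.1667
v = R·ω = 0.1667·1.5000 = 0.2500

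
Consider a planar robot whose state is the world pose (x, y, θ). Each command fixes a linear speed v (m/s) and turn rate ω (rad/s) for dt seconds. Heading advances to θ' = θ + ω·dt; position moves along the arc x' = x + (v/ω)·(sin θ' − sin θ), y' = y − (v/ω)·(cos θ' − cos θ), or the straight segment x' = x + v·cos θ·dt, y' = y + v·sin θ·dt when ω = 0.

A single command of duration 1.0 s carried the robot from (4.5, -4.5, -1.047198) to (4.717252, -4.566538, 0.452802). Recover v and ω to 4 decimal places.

v = 0.2500, ω = 1.5000

Δθ = 0.452802 − -1.047198 = 1.500000
ω = Δθ/dt = 1.500000/1.0 = 1.5000
R = Δx/(sin θ' − sin θ) = 0.1667
v = R·ω = 0.1667·1.5000 = 0.2500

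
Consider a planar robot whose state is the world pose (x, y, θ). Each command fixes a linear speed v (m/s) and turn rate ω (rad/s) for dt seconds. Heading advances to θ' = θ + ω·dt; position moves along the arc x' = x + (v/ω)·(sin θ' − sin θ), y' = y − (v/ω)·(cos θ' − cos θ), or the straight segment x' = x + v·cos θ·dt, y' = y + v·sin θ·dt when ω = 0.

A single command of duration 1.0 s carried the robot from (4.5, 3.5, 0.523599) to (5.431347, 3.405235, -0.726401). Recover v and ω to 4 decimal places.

v = 1.0000, ω = -1.2500

Δθ = -0.726401 − 0.523599 = -1.250000
ω = Δθ/dt = -1.250000/1.0 = -1.2500
R = Δx/(sin θ' − sin θ) = -0.8000
v = R·ω = -0.8000·-1.2500 = 1.0000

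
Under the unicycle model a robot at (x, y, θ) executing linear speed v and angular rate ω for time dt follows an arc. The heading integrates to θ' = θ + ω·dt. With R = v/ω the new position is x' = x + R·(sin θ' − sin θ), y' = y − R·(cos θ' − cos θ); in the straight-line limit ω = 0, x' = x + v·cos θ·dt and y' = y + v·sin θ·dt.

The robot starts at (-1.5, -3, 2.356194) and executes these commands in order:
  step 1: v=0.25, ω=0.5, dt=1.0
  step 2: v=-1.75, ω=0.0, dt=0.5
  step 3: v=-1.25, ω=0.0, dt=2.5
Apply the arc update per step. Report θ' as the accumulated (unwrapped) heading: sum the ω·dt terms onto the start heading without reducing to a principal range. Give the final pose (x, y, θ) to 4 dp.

(2.1254, -3.9999, 2.8562)

step 1: θ'=2.8562 (R=0.5000) → pose (-1.7128, -2.8738, 2.8562)
step 2: θ'=2.8562 (straight) → pose (-0.8732, -3.1201, 2.8562)
step 3: θ'=2.8562 (straight) → pose (2.1254, -3.9999, 2.8562)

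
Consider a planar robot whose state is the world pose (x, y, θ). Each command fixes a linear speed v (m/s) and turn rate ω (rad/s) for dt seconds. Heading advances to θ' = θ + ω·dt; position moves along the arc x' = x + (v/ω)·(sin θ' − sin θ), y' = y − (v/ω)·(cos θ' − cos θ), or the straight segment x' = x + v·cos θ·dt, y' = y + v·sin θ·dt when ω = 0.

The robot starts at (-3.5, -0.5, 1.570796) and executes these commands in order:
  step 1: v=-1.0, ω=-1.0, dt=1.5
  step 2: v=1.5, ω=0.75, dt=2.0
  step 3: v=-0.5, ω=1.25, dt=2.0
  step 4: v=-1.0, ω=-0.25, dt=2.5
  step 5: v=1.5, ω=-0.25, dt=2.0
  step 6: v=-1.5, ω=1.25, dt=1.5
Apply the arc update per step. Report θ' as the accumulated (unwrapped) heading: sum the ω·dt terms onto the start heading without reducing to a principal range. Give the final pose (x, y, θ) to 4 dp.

step 1: θ'=0.0708 (R=1.0000) → pose (-4.4293, -1.4975, 0.0708)
step 2: θ'=1.5708 (R=2.0000) → pose (-2.5707, 0.4975, 1.5708)
step 3: θ'=4.0708 (R=-0.4000) → pose (-1.8503, 0.2581, 4.0708)
step 4: θ'=3.4458 (R=4.0000) → pose (0.1562, 1.6806, 3.4458)
step 5: θ'=2.9458 (R=-6.0000) → pose (-2.8083, 1.5197, 2.9458)
step 6: θ'=4.8208 (R=-1.2000) → pose (-1.3819, 2.8266, 4.8208)

(-1.3819, 2.8266, 4.8208)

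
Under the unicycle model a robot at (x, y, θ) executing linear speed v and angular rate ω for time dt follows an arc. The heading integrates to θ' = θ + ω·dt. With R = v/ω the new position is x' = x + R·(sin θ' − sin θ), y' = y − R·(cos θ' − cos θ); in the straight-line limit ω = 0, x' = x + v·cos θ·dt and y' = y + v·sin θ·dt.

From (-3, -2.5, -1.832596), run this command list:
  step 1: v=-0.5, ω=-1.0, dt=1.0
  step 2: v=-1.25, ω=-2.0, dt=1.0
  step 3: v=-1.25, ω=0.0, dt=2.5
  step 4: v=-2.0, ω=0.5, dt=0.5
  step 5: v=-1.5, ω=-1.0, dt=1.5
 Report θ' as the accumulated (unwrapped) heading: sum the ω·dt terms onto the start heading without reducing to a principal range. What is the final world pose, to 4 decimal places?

step 1: θ'=-2.8326 (R=0.5000) → pose (-2.6691, -2.1531, -2.8326)
step 2: θ'=-4.8326 (R=0.6250) → pose (-1.8585, -2.8234, -4.8326)
step 3: θ'=-4.8326 (straight) → pose (-2.2333, -5.9259, -4.8326)
step 4: θ'=-4.5826 (R=-4.0000) → pose (-2.2285, -6.9233, -4.5826)
step 5: θ'=-6.0826 (R=1.5000) → pose (-3.4170, -8.5873, -6.0826)

(-3.4170, -8.5873, -6.0826)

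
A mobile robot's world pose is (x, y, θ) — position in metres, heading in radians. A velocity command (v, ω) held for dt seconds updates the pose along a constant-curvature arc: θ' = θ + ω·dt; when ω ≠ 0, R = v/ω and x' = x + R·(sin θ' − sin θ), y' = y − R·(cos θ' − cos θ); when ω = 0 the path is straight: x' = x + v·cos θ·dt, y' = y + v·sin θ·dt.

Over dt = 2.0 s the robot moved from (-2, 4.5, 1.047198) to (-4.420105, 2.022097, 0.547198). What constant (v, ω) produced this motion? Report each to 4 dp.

v = -1.7500, ω = -0.2500

Δθ = 0.547198 − 1.047198 = -0.500000
ω = Δθ/dt = -0.500000/2.0 = -0.2500
R = −Δy/(cos θ' − cos θ) = 7.0000
v = R·ω = 7.0000·-0.2500 = -1.7500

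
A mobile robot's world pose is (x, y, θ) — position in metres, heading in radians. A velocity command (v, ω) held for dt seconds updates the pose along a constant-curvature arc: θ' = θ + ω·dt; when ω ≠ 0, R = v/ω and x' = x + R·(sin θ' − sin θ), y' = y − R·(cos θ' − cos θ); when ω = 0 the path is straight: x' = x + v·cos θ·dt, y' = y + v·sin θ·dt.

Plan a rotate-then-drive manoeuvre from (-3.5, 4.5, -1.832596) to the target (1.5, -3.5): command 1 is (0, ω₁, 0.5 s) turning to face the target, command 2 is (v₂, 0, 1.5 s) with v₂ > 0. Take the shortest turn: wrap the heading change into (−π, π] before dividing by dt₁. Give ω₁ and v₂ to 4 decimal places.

ω₁ = 1.6408, v₂ = 6.2893

heading to target = atan2(-3.5−4.5, 1.5−-3.5) = -1.0122
Δθ = wrap(-1.0122 − -1.8326) = 0.8204; ω₁ = Δθ/dt₁ = 1.6408
distance = √((1.5−-3.5)² + (-3.5−4.5)²) = 9.4340; v₂ = distance/dt₂ = 6.2893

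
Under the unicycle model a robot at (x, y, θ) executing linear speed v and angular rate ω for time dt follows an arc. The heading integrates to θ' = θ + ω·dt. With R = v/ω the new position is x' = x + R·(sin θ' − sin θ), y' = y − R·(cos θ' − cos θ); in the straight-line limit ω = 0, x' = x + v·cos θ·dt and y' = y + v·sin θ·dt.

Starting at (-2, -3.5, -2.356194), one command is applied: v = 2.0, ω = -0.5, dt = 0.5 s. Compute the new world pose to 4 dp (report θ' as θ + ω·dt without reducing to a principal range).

(-2.7877, -4.1118, -2.6062)

θ' = -2.3562 + -0.5·0.5 = -2.6062
R = v/ω = 2.0/-0.5 = -4.0000
x' = -2 + -4.0000·(sin -2.6062 − sin -2.3562) = -2.7877
y' = -3.5 − -4.0000·(cos -2.6062 − cos -2.3562) = -4.1118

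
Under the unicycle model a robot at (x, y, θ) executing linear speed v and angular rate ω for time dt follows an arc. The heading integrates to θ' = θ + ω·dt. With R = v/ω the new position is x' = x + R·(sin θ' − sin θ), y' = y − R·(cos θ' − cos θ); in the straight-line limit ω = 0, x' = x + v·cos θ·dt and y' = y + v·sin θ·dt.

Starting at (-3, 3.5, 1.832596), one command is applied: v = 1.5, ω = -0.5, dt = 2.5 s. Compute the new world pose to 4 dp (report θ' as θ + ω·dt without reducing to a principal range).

θ' = 1.8326 + -0.5·2.5 = 0.5826
R = v/ω = 1.5/-0.5 = -3.0000
x' = -3 + -3.0000·(sin 0.5826 − sin 1.8326) = -1.7528
y' = 3.5 − -3.0000·(cos 0.5826 − cos 1.8326) = 6.7816

(-1.7528, 6.7816, 0.5826)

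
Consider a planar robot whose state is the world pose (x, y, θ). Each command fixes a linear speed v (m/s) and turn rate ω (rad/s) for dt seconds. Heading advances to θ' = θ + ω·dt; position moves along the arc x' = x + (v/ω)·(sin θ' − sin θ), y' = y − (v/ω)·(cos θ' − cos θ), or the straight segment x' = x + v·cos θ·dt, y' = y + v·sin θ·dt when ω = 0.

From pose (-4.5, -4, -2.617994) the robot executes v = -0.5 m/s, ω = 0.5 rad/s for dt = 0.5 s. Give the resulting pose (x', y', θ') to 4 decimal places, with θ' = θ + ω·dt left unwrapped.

θ' = -2.6180 + 0.5·0.5 = -2.3680
R = v/ω = -0.5/0.5 = -1.0000
x' = -4.5 + -1.0000·(sin -2.3680 − sin -2.6180) = -4.3013
y' = -4 − -1.0000·(cos -2.3680 − cos -2.6180) = -3.8494

(-4.3013, -3.8494, -2.3680)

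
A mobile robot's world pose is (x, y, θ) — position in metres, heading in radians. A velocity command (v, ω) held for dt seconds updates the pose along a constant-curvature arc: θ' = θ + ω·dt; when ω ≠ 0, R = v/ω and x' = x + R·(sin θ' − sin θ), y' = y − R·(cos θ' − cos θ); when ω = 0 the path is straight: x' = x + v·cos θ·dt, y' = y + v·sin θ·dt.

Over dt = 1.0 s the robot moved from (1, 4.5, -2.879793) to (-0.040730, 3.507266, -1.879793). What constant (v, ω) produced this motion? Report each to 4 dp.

v = 1.5000, ω = 1.0000

Δθ = -1.879793 − -2.879793 = 1.000000
ω = Δθ/dt = 1.000000/1.0 = 1.0000
R = Δx/(sin θ' − sin θ) = 1.5000
v = R·ω = 1.5000·1.0000 = 1.5000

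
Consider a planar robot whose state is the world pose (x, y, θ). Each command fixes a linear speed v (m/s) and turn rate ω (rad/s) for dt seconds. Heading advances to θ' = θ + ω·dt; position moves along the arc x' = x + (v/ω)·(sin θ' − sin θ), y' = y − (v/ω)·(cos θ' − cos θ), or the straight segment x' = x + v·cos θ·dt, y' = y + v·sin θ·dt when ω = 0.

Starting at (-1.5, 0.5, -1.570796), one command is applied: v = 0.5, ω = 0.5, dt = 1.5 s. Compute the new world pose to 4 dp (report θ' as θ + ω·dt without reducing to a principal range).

(-1.2317, -0.1816, -0.8208)

θ' = -1.5708 + 0.5·1.5 = -0.8208
R = v/ω = 0.5/0.5 = 1.0000
x' = -1.5 + 1.0000·(sin -0.8208 − sin -1.5708) = -1.2317
y' = 0.5 − 1.0000·(cos -0.8208 − cos -1.5708) = -0.1816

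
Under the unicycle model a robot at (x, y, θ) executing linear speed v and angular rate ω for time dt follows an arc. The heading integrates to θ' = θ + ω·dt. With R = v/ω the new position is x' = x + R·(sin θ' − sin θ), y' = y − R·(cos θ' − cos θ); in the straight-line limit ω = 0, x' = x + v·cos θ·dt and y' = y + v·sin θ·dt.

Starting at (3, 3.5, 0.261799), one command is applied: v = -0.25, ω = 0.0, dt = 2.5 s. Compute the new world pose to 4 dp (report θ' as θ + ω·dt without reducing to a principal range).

(2.3963, 3.3382, 0.2618)

θ' = 0.2618 + 0.0·2.5 = 0.2618
ω = 0 → straight: x' = 3 + -0.25·cos(0.2618)·2.5 = 2.3963
y' = 3.5 + -0.25·sin(0.2618)·2.5 = 3.3382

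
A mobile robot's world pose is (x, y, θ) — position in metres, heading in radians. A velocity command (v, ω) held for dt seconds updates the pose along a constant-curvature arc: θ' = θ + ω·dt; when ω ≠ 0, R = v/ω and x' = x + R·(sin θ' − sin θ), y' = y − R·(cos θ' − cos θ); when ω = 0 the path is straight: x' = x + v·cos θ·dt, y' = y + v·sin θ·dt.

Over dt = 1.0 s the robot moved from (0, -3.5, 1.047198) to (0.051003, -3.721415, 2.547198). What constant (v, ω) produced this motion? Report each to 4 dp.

v = -0.2500, ω = 1.5000

Δθ = 2.547198 − 1.047198 = 1.500000
ω = Δθ/dt = 1.500000/1.0 = 1.5000
R = −Δy/(cos θ' − cos θ) = -0.1667
v = R·ω = -0.1667·1.5000 = -0.2500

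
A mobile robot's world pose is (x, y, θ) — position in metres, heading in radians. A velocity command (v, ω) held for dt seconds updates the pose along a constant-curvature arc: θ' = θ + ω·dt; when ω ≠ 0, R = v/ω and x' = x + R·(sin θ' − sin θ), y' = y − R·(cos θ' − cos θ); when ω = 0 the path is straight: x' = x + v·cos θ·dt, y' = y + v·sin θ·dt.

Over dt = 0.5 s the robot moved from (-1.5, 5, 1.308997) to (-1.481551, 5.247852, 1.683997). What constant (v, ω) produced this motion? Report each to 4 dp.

Δθ = 1.683997 − 1.308997 = 0.375000
ω = Δθ/dt = 0.375000/0.5 = 0.7500
R = −Δy/(cos θ' − cos θ) = 0.6667
v = R·ω = 0.6667·0.7500 = 0.5000

v = 0.5000, ω = 0.7500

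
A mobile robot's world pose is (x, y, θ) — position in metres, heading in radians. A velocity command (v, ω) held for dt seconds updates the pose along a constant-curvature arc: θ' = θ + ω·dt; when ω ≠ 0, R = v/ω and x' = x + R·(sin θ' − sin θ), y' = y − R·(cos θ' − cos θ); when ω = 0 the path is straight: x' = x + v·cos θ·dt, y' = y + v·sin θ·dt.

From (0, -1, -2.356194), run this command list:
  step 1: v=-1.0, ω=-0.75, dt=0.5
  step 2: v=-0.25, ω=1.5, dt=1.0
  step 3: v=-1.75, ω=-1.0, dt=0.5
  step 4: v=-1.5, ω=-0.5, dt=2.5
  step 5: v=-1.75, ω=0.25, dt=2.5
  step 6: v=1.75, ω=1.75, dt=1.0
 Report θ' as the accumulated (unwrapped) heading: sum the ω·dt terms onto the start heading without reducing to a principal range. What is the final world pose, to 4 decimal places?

(6.8755, 3.2644, -0.6062)

step 1: θ'=-2.7312 (R=1.3333) → pose (0.4108, -0.7202, -2.7312)
step 2: θ'=-1.2312 (R=-0.1667) → pose (0.5015, -0.5118, -1.2312)
step 3: θ'=-1.7312 (R=1.7500) → pose (0.4240, 0.3506, -1.7312)
step 4: θ'=-2.9812 (R=3.0000) → pose (2.9064, 2.8330, -2.9812)
step 5: θ'=-2.3562 (R=-7.0000) → pose (6.7381, 4.7934, -2.3562)
step 6: θ'=-0.6062 (R=1.0000) → pose (6.8755, 3.2644, -0.6062)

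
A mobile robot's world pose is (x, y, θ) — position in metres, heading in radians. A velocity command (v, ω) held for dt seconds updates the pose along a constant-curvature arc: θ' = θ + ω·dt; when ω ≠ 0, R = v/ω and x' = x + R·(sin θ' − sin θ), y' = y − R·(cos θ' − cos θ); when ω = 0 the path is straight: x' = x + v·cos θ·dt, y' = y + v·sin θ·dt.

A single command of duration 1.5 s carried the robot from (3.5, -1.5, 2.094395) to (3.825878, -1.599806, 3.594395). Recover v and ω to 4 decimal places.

v = -0.2500, ω = 1.0000

Δθ = 3.594395 − 2.094395 = 1.500000
ω = Δθ/dt = 1.500000/1.5 = 1.0000
R = Δx/(sin θ' − sin θ) = -0.2500
v = R·ω = -0.2500·1.0000 = -0.2500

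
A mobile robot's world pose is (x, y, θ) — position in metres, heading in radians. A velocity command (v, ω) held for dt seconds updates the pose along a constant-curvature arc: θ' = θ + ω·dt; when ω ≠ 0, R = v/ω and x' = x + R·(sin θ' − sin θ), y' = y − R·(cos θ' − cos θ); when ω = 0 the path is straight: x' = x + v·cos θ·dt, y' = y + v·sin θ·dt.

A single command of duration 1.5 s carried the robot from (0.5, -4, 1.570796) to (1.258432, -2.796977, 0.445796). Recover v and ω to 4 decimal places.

Δθ = 0.445796 − 1.570796 = -1.125000
ω = Δθ/dt = -1.125000/1.5 = -0.7500
R = −Δy/(cos θ' − cos θ) = -1.3333
v = R·ω = -1.3333·-0.7500 = 1.0000

v = 1.0000, ω = -0.7500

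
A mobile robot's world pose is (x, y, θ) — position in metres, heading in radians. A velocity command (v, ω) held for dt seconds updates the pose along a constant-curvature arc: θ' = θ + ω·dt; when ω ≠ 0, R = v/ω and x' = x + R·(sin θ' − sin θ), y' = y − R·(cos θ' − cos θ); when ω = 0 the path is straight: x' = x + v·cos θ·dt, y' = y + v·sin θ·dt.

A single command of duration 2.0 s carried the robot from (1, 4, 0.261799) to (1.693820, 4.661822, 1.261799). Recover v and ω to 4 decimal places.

v = 0.5000, ω = 0.5000

Δθ = 1.261799 − 0.261799 = 1.000000
ω = Δθ/dt = 1.000000/2.0 = 0.5000
R = Δx/(sin θ' − sin θ) = 1.0000
v = R·ω = 1.0000·0.5000 = 0.5000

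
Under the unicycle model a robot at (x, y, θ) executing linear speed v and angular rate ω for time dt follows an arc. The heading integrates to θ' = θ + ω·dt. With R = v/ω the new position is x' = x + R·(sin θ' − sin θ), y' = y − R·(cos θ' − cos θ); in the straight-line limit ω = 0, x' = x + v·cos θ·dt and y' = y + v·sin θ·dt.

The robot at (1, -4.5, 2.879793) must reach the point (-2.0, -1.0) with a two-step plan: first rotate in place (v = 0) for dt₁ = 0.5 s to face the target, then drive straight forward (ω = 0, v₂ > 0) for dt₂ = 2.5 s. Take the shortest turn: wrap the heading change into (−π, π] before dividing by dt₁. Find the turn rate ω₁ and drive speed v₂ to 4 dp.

heading to target = atan2(-1−-4.5, -2−1) = 2.2794
Δθ = wrap(2.2794 − 2.8798) = -0.6004; ω₁ = Δθ/dt₁ = -1.2007
distance = √((-2−1)² + (-1−-4.5)²) = 4.6098; v₂ = distance/dt₂ = 1.8439

ω₁ = -1.2007, v₂ = 1.8439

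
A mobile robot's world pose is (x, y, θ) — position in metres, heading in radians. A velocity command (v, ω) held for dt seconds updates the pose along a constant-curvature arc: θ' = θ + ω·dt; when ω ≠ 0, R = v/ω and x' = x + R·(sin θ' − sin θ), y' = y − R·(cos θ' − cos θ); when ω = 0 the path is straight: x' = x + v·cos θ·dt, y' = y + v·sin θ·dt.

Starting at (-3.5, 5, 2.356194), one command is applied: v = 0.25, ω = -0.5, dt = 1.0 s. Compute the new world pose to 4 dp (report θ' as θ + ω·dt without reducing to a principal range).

θ' = 2.3562 + -0.5·1.0 = 1.8562
R = v/ω = 0.25/-0.5 = -0.5000
x' = -3.5 + -0.5000·(sin 1.8562 − sin 2.3562) = -3.6262
y' = 5 − -0.5000·(cos 1.8562 − cos 2.3562) = 5.2128

(-3.6262, 5.2128, 1.8562)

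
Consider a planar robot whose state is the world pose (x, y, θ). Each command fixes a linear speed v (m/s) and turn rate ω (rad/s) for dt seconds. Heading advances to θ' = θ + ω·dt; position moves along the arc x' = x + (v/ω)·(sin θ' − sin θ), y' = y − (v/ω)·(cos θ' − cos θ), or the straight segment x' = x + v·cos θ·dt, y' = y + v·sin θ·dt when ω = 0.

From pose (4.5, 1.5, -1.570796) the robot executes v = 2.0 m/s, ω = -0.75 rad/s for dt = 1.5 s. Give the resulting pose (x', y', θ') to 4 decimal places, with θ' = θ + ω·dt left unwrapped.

(2.9831, -0.9060, -2.6958)

θ' = -1.5708 + -0.75·1.5 = -2.6958
R = v/ω = 2.0/-0.75 = -2.6667
x' = 4.5 + -2.6667·(sin -2.6958 − sin -1.5708) = 2.9831
y' = 1.5 − -2.6667·(cos -2.6958 − cos -1.5708) = -0.9060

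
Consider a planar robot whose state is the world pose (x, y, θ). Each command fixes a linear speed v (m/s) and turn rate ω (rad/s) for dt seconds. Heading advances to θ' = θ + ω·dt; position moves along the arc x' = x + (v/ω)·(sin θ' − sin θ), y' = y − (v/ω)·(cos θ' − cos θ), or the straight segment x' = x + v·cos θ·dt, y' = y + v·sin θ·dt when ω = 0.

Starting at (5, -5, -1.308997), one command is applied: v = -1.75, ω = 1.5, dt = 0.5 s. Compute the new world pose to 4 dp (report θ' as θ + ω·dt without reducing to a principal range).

(4.4918, -4.3129, -0.5590)

θ' = -1.3090 + 1.5·0.5 = -0.5590
R = v/ω = -1.75/1.5 = -1.1667
x' = 5 + -1.1667·(sin -0.5590 − sin -1.3090) = 4.4918
y' = -5 − -1.1667·(cos -0.5590 − cos -1.3090) = -4.3129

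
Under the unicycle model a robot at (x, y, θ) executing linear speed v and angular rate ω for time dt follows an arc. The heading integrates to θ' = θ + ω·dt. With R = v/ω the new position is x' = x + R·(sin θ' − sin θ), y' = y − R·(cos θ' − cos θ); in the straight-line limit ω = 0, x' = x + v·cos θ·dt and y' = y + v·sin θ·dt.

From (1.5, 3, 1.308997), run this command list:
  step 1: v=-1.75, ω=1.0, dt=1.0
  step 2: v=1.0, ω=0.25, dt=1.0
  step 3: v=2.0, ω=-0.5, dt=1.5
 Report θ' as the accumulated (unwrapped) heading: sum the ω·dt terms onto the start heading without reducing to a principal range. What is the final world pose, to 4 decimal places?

(-0.5483, 4.4140, 1.8090)

step 1: θ'=2.3090 (R=-1.7500) → pose (1.8959, 1.3694, 2.3090)
step 2: θ'=2.5590 (R=4.0000) → pose (1.1380, 2.0177, 2.5590)
step 3: θ'=1.8090 (R=-4.0000) → pose (-0.5483, 4.4140, 1.8090)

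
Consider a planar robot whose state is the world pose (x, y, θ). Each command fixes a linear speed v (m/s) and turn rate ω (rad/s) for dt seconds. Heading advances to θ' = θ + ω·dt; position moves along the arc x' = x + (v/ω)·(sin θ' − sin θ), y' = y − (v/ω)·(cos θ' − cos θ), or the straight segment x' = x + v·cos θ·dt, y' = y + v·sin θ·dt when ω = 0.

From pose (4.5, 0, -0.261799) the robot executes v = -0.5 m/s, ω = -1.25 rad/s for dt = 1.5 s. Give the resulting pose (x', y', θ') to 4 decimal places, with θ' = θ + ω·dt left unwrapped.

(4.2659, 0.6009, -2.1368)

θ' = -0.2618 + -1.25·1.5 = -2.1368
R = v/ω = -0.5/-1.25 = 0.4000
x' = 4.5 + 0.4000·(sin -2.1368 − sin -0.2618) = 4.2659
y' = 0 − 0.4000·(cos -2.1368 − cos -0.2618) = 0.6009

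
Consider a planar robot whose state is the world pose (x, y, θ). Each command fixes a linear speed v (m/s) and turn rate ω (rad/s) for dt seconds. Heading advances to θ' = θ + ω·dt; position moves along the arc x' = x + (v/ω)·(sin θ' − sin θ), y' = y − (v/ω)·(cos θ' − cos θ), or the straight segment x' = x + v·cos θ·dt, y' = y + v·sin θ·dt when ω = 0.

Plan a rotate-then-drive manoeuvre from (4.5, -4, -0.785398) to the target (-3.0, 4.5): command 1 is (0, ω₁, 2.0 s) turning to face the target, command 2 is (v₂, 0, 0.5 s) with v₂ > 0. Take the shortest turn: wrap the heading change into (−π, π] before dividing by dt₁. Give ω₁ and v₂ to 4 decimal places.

ω₁ = 1.5396, v₂ = 22.6716

heading to target = atan2(4.5−-4, -3−4.5) = 2.2938
Δθ = wrap(2.2938 − -0.7854) = 3.0792; ω₁ = Δθ/dt₁ = 1.5396
distance = √((-3−4.5)² + (4.5−-4)²) = 11.3358; v₂ = distance/dt₂ = 22.6716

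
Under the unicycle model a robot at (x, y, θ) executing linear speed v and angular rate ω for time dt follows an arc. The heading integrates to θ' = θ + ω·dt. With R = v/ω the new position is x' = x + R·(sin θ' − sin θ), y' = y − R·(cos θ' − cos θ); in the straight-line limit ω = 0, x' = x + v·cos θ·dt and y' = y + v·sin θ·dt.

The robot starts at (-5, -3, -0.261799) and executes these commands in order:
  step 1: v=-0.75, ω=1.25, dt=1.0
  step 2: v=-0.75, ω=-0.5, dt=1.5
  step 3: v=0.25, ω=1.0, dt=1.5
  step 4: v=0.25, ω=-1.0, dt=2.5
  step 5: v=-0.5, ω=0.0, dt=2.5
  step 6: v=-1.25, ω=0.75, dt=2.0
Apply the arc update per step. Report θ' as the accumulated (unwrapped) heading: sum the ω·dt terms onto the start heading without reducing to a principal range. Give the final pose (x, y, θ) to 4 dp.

step 1: θ'=0.9882 (R=-0.6000) → pose (-5.6563, -3.2494, 0.9882)
step 2: θ'=0.2382 (R=1.5000) → pose (-6.5549, -3.8818, 0.2382)
step 3: θ'=1.7382 (R=0.2500) → pose (-6.3674, -3.5972, 1.7382)
step 4: θ'=-0.7618 (R=-0.2500) → pose (-5.9484, -3.3746, -0.7618)
step 5: θ'=-0.7618 (straight) → pose (-6.8529, -2.5119, -0.7618)
step 6: θ'=0.7382 (R=-1.6667) → pose (-9.1248, -2.4851, 0.7382)

(-9.1248, -2.4851, 0.7382)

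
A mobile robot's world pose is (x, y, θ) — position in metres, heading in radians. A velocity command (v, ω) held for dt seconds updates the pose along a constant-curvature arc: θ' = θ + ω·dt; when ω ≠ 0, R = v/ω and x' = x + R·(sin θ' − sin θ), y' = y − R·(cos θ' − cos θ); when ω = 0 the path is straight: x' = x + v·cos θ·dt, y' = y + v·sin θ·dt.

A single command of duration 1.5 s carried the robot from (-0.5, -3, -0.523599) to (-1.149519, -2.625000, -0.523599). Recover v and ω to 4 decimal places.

Δθ = -0.523599 − -0.523599 = 0.000000
ω = Δθ/dt = 0.000000/1.5 = 0.0000
ω = 0 → v = (Δx·cos θ + Δy·sin θ)/dt = -0.5000

v = -0.5000, ω = 0.0000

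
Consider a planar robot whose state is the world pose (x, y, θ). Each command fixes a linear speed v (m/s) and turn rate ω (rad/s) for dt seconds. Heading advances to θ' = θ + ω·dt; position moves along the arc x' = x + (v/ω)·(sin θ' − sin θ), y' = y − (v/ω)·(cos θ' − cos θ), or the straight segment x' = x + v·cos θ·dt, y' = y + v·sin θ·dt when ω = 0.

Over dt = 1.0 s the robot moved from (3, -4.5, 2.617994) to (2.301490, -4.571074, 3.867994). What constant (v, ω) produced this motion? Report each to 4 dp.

v = 0.7500, ω = 1.2500

Δθ = 3.867994 − 2.617994 = 1.250000
ω = Δθ/dt = 1.250000/1.0 = 1.2500
R = Δx/(sin θ' − sin θ) = 0.6000
v = R·ω = 0.6000·1.2500 = 0.7500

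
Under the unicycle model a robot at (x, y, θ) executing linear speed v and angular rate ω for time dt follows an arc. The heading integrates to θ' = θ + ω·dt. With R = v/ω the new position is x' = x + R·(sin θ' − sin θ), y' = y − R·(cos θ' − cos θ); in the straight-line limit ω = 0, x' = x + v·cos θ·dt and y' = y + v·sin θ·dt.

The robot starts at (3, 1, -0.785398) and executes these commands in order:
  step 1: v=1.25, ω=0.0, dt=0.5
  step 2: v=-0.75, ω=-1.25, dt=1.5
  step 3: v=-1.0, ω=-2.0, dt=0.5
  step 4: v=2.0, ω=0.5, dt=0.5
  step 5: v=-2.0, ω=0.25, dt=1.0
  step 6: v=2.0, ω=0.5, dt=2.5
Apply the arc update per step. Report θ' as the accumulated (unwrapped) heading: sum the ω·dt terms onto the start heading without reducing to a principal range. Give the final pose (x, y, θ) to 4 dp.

step 1: θ'=-0.7854 (straight) → pose (3.4419, 0.5581, -0.7854)
step 2: θ'=-2.6604 (R=0.6000) → pose (3.5885, 1.5142, -2.6604)
step 3: θ'=-3.6604 (R=0.5000) → pose (4.0678, 1.5052, -3.6604)
step 4: θ'=-3.4104 (R=4.0000) → pose (3.1468, 1.8879, -3.4104)
step 5: θ'=-3.1604 (R=-8.0000) → pose (5.1210, 1.6020, -3.1604)
step 6: θ'=-1.9104 (R=4.0000) → pose (1.2742, -1.0648, -1.9104)

(1.2742, -1.0648, -1.9104)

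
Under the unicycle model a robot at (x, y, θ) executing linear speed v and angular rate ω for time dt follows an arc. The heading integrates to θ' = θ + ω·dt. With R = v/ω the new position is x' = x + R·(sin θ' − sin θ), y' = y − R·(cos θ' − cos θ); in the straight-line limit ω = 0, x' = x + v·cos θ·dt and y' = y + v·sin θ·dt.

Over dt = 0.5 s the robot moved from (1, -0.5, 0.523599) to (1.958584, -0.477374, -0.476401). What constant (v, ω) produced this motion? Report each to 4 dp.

Δθ = -0.476401 − 0.523599 = -1.000000
ω = Δθ/dt = -1.000000/0.5 = -2.0000
R = Δx/(sin θ' − sin θ) = -1.0000
v = R·ω = -1.0000·-2.0000 = 2.0000

v = 2.0000, ω = -2.0000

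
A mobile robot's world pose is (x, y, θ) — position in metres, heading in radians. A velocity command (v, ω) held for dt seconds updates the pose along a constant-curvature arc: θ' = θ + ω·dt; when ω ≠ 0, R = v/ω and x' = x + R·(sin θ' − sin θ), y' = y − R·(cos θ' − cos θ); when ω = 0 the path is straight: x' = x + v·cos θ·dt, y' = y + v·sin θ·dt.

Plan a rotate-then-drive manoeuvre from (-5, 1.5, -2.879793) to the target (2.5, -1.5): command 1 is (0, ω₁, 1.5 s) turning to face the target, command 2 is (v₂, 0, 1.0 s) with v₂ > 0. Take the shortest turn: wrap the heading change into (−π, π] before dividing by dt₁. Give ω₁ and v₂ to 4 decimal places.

heading to target = atan2(-1.5−1.5, 2.5−-5) = -0.3805
Δθ = wrap(-0.3805 − -2.8798) = 2.4993; ω₁ = Δθ/dt₁ = 1.6662
distance = √((2.5−-5)² + (-1.5−1.5)²) = 8.0777; v₂ = distance/dt₂ = 8.0777

ω₁ = 1.6662, v₂ = 8.0777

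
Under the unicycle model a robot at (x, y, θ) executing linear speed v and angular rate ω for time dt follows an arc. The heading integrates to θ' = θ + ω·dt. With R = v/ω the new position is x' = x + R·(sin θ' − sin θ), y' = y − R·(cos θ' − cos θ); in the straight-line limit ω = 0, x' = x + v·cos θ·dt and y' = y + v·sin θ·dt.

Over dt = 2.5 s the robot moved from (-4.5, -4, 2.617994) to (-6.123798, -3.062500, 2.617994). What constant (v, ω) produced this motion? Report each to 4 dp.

v = 0.7500, ω = 0.0000

Δθ = 2.617994 − 2.617994 = 0.000000
ω = Δθ/dt = 0.000000/2.5 = 0.0000
ω = 0 → v = (Δx·cos θ + Δy·sin θ)/dt = 0.7500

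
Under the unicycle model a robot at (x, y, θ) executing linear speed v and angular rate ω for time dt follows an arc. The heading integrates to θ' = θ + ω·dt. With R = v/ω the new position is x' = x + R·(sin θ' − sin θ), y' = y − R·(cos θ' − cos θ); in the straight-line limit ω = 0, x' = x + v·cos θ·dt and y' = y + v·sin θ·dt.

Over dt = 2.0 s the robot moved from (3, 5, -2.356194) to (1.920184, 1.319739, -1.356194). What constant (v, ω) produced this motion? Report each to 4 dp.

Δθ = -1.356194 − -2.356194 = 1.000000
ω = Δθ/dt = 1.000000/2.0 = 0.5000
R = −Δy/(cos θ' − cos θ) = 4.0000
v = R·ω = 4.0000·0.5000 = 2.0000

v = 2.0000, ω = 0.5000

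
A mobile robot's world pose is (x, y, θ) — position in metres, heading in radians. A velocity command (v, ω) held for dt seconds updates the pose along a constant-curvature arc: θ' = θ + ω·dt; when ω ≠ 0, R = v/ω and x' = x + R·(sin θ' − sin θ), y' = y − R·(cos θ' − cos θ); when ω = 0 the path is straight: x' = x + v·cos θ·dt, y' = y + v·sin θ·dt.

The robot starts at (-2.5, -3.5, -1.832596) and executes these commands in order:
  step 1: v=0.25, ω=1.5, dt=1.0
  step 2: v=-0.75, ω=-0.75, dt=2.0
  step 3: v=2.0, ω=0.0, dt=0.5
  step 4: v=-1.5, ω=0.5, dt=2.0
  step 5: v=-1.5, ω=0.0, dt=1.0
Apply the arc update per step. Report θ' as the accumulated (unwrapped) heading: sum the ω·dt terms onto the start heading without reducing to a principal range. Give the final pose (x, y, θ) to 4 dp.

(-4.9798, 0.4423, -0.8326)

step 1: θ'=-0.3326 (R=0.1667) → pose (-2.3934, -3.7007, -0.3326)
step 2: θ'=-1.8326 (R=1.0000) → pose (-3.0329, -2.4967, -1.8326)
step 3: θ'=-1.8326 (straight) → pose (-3.2917, -3.4626, -1.8326)
step 4: θ'=-0.8326 (R=-3.0000) → pose (-3.9704, -0.6672, -0.8326)
step 5: θ'=-0.8326 (straight) → pose (-4.9798, 0.4423, -0.8326)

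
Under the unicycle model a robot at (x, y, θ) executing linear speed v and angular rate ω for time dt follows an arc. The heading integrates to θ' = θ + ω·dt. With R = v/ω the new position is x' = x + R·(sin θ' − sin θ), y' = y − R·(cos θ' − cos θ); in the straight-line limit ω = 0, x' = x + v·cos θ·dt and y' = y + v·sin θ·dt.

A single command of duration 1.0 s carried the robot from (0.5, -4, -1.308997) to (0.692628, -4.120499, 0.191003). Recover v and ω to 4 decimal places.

Δθ = 0.191003 − -1.308997 = 1.500000
ω = Δθ/dt = 1.500000/1.0 = 1.5000
R = Δx/(sin θ' − sin θ) = 0.1667
v = R·ω = 0.1667·1.5000 = 0.2500

v = 0.2500, ω = 1.5000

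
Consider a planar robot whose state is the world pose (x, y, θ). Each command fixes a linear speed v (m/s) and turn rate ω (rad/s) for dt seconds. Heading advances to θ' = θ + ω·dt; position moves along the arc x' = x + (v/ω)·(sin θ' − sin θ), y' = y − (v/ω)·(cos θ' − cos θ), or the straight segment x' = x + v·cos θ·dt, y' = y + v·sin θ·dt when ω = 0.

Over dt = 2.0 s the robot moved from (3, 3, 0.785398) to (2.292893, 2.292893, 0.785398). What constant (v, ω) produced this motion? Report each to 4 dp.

Δθ = 0.785398 − 0.785398 = 0.000000
ω = Δθ/dt = 0.000000/2.0 = 0.0000
ω = 0 → v = (Δx·cos θ + Δy·sin θ)/dt = -0.5000

v = -0.5000, ω = 0.0000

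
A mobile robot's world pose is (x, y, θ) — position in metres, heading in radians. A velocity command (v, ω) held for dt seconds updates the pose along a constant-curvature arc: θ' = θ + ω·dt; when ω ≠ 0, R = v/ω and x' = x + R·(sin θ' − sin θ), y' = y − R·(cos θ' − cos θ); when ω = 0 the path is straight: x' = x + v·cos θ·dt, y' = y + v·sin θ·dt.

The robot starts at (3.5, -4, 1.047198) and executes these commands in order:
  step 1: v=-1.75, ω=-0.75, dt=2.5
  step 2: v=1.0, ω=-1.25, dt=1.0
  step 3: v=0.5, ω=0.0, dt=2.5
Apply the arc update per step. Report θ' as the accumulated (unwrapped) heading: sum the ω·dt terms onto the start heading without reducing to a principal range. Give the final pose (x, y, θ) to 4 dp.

(-0.7358, -6.4342, -2.0778)

step 1: θ'=-0.8278 (R=2.3333) → pose (-0.2391, -4.4118, -0.8278)
step 2: θ'=-2.0778 (R=-0.8000) → pose (-0.1289, -5.3415, -2.0778)
step 3: θ'=-2.0778 (straight) → pose (-0.7358, -6.4342, -2.0778)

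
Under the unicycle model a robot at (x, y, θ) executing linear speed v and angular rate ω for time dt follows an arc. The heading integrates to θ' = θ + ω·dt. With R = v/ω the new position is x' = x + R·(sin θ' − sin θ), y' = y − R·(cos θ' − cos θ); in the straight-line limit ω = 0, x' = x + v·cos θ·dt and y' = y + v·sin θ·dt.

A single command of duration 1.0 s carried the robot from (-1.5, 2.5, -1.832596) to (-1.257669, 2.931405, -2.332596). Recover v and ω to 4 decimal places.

v = -0.5000, ω = -0.5000

Δθ = -2.332596 − -1.832596 = -0.500000
ω = Δθ/dt = -0.500000/1.0 = -0.5000
R = −Δy/(cos θ' − cos θ) = 1.0000
v = R·ω = 1.0000·-0.5000 = -0.5000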